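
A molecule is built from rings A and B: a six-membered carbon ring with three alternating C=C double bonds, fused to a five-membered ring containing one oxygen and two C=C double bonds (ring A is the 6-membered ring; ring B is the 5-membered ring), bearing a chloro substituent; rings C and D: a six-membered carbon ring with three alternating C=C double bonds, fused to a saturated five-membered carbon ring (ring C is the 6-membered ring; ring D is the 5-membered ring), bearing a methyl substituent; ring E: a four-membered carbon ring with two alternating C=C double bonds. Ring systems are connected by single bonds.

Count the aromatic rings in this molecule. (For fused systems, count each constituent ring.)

Rings A and B form a fused bicyclic system (with one oxygen) with 9 sp² atoms and 10 π electrons from ring double bonds plus a heteroatom lone pair. 10 = 4(2)+2, so the system is aromatic and both rings count as aromatic (benzofuran).
Ring C is planar and fully conjugated; 3 ring double bonds give 6 π electrons. Since 6 = 4n+2 (n=1), ring C is aromatic (benzene ring).
Ring D has three sp³ carbons, so it is not fully conjugated — not aromatic (cyclopentane ring).
Ring E has only sp² ring atoms; a planar conformation would have a fully conjugated π system of 4 electrons. But 4 = 4(1), which is 4n not 4n+2, so ring E is not aromatic (cyclobutadiene) — cyclobutadiene is antiaromatic and distorts to a rectangle.
Aromatic: A, B, C. Total: 3.

3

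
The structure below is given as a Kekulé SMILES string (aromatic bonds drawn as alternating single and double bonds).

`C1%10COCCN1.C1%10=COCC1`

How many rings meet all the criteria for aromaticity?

0

The SMILES encodes a six-membered saturated ring with an oxygen and an N–H nitrogen at positions 1 and 4; a five-membered ring of four carbons and one oxygen, with one C=C double bond and two sp³ carbons.
The 6-membered ring with one oxygen and one N–H (1,4) has only sp³ atoms, so it is not fully conjugated — not aromatic (morpholine).
The 5-membered ring with one oxygen has two sp³ carbons, so it is not fully conjugated — not aromatic (2,3-dihydrofuran).
None of the rings are aromatic. Total: 0.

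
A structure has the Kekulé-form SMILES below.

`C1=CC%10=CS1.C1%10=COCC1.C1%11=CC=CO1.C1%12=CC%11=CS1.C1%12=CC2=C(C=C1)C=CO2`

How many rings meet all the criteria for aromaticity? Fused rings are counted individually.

5

The SMILES encodes a five-membered ring of four carbons and one sulfur, with two C=C double bonds; a five-membered ring of four carbons and one oxygen, with one C=C double bond and two sp³ carbons; a five-membered ring of four carbons and one oxygen, with two C=C double bonds; a five-membered ring of four carbons and one sulfur, with two C=C double bonds; a six-membered carbon ring with three alternating C=C double bonds, fused to a five-membered ring containing one oxygen and two C=C double bonds.
The 5-membered ring with one sulfur has a continuous p-orbital overlap around the ring; 2 ring double bonds (4 π electrons) plus a heteroatom lone pair (2) give 6 π electrons. That satisfies 4n+2 with n=1, so it is aromatic (thiophene).
The 5-membered ring with one oxygen has two sp³ carbons, so it is not fully conjugated — not aromatic (2,3-dihydrofuran).
The second 5-membered ring with one oxygen has a continuous p-orbital overlap around the ring; 2 ring double bonds (4 π electrons) plus a heteroatom lone pair (2) give 6 π electrons. Since 6 = 4n+2 (n=1), it is aromatic (furan).
The second 5-membered ring with one sulfur is planar and fully conjugated; 2 ring double bonds (4 π electrons) plus a heteroatom lone pair (2) give 6 π electrons. Since 6 = 4n+2 (n=1), it is aromatic (thiophene).
The fused 6/5-membered bicyclic (with one oxygen) is a single π system with 9 sp² atoms and 10 π electrons from ring double bonds plus a heteroatom lone pair. 10 = 4(2)+2, so the system is aromatic and both rings count as aromatic (benzofuran).
5 of the 6 rings are aromatic. Total: 5.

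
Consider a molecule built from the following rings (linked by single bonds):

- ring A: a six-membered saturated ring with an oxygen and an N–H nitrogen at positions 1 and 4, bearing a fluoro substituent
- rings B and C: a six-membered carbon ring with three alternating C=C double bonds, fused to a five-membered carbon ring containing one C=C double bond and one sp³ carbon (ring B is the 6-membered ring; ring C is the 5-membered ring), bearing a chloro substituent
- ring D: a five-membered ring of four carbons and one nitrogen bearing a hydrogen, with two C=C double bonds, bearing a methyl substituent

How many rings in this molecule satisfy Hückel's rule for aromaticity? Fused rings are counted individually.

Ring A has only sp³ atoms, so it is not fully conjugated — not aromatic (morpholine).
Ring B is fully conjugated (every ring atom contributes a p orbital); 3 ring double bonds give 6 π electrons. 6 = 4(1)+2, so ring B is aromatic (benzene ring).
Ring C has one sp³ carbon, so it is not fully conjugated — not aromatic (cyclopentene ring).
Ring D is planar and fully conjugated; 2 ring double bonds (4 π electrons) plus a heteroatom lone pair (2) give 6 π electrons. Since 6 = 4n+2 (n=1), ring D is aromatic (pyrrole).
Aromatic: B, D. Total: 2.

2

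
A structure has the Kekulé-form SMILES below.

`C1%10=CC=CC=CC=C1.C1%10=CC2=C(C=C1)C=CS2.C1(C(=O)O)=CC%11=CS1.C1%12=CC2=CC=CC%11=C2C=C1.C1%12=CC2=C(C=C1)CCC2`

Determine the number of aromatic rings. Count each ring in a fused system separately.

The SMILES encodes an eight-membered carbon ring with four alternating C=C double bonds; a six-membered carbon ring with three alternating C=C double bonds, fused to a five-membered ring containing one sulfur and two C=C double bonds; a five-membered ring of four carbons and one sulfur, with two C=C double bonds; two fused six-membered carbon rings, each with three alternating C=C double bonds; a six-membered carbon ring with three alternating C=C double bonds, fused to a saturated five-membered carbon ring.
The 8-membered ring has only sp² ring atoms; a planar conformation would have a fully conjugated π system of 8 electrons. But 8 = 4(2), which is 4n not 4n+2, so it is not aromatic (cyclooctatetraene) — cyclooctatetraene distorts into a non-planar tub to avoid antiaromaticity.
The fused 6/5-membered bicyclic (with one sulfur) is a single π system with 9 sp² atoms and 10 π electrons from ring double bonds plus a heteroatom lone pair. 10 = 4(2)+2, so the system is aromatic and both rings count as aromatic (benzothiophene).
The 5-membered ring with one sulfur is planar and fully conjugated; 2 ring double bonds (4 π electrons) plus a heteroatom lone pair (2) give 6 π electrons. That satisfies 4n+2 with n=1, so it is aromatic (thiophene).
The fused 6/6-membered bicyclic is a single π system with 10 sp² atoms and 10 π electrons from ring double bonds. 10 = 4(2)+2, so the system is aromatic and both rings count as aromatic (naphthalene).
The 6-membered ring is fully conjugated (every ring atom contributes a p orbital); 3 ring double bonds give 6 π electrons. 6 = 4(1)+2, so it is aromatic (benzene ring).
The 5-membered ring has three sp³ carbons, so it is not fully conjugated — not aromatic (cyclopentane ring).
6 of the 8 rings are aromatic. Total: 6.

6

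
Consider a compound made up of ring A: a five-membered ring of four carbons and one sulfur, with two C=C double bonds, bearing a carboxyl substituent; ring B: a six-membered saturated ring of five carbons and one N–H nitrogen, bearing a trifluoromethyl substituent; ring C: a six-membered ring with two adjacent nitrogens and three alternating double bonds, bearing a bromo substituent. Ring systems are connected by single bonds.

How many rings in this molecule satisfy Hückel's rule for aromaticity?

Ring A is fully conjugated (every ring atom contributes a p orbital); 2 ring double bonds (4 π electrons) plus a heteroatom lone pair (2) give 6 π electrons. Since 6 = 4n+2 (n=1), ring A is aromatic (thiophene).
Ring B has only sp³ atoms, so it is not fully conjugated — not aromatic (piperidine).
Ring C has a continuous p-orbital overlap around the ring; 3 ring double bonds give 6 π electrons. Since 6 = 4n+2 (n=1), ring C is aromatic (pyridazine).
Aromatic: A, C. Total: 2.

2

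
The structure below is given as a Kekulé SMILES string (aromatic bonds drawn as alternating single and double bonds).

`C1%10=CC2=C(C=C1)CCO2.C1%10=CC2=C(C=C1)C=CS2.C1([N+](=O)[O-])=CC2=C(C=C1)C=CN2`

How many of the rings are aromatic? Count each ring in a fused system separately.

5

The SMILES encodes a six-membered carbon ring with three alternating C=C double bonds, fused to a five-membered ring containing one oxygen and two sp³ carbons; a six-membered carbon ring with three alternating C=C double bonds, fused to a five-membered ring containing one sulfur and two C=C double bonds; a six-membered carbon ring with three alternating C=C double bonds, fused to a five-membered ring containing one N–H nitrogen and two C=C double bonds.
The 6-membered ring has a continuous p-orbital overlap around the ring; 3 ring double bonds give 6 π electrons. That satisfies 4n+2 with n=1, so it is aromatic (benzene ring).
The 5-membered ring with one oxygen has two sp³ carbons, so it is not fully conjugated — not aromatic (oxolane ring).
The fused 6/5-membered bicyclic (with one sulfur) is a single π system with 9 sp² atoms and 10 π electrons from ring double bonds plus a heteroatom lone pair. 10 = 4(2)+2, so the system is aromatic and both rings count as aromatic (benzothiophene).
The fused 6/5-membered bicyclic (with one N–H) is a single π system with 9 sp² atoms and 10 π electrons from ring double bonds plus a heteroatom lone pair. 10 = 4(2)+2, so the system is aromatic and both rings count as aromatic (indole).
5 of the 6 rings are aromatic. Total: 5.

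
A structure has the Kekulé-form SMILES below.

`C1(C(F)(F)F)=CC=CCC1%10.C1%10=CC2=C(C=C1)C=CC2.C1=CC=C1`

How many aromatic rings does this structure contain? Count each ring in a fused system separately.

The SMILES encodes a six-membered carbon ring with two conjugated C=C double bonds and two sp³ carbons; a six-membered carbon ring with three alternating C=C double bonds, fused to a five-membered carbon ring containing one C=C double bond and one sp³ carbon; a four-membered carbon ring with two alternating C=C double bonds.
The 6-membered ring has two sp³ carbons, so it is not fully conjugated — not aromatic (1,3-cyclohexadiene).
The second 6-membered ring has a continuous p-orbital overlap around the ring; 3 ring double bonds give 6 π electrons. 6 = 4(1)+2, so it is aromatic (benzene ring).
The 5-membered ring has one sp³ carbon, so it is not fully conjugated — not aromatic (cyclopentene ring).
The 4-membered ring has only sp² ring atoms; a planar conformation would have a fully conjugated π system of 4 electrons. But 4 = 4(1), which is 4n not 4n+2, so it is not aromatic (cyclobutadiene) — cyclobutadiene is antiaromatic and distorts to a rectangle.
1 of the 4 rings is aromatic. Total: 1.

1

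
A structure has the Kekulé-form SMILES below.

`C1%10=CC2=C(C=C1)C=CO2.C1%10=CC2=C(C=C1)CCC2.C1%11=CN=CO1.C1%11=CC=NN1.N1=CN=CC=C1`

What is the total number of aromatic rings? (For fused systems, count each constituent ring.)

6

The SMILES encodes a six-membered carbon ring with three alternating C=C double bonds, fused to a five-membered ring containing one oxygen and two C=C double bonds; a six-membered carbon ring with three alternating C=C double bonds, fused to a saturated five-membered carbon ring; a five-membered ring with an oxygen at position 1 and a nitrogen at position 3 (in a C=N bond), with two double bonds; a five-membered ring with two adjacent nitrogens (one bearing H, one in a double bond) and two double bonds; a six-membered ring with nitrogens at positions 1 and 3 and three alternating double bonds.
The fused 6/5-membered bicyclic (with one oxygen) is a single π system with 9 sp² atoms and 10 π electrons from ring double bonds plus a heteroatom lone pair. 10 = 4(2)+2, so the system is aromatic and both rings count as aromatic (benzofuran).
The 6-membered ring is planar and fully conjugated; 3 ring double bonds give 6 π electrons. Since 6 = 4n+2 (n=1), it is aromatic (benzene ring).
The 5-membered ring has three sp³ carbons, so it is not fully conjugated — not aromatic (cyclopentane ring).
The 5-membered ring with one oxygen and one =N– is planar and fully conjugated; 2 ring double bonds (4 π electrons) plus a heteroatom lone pair (2) give 6 π electrons. Since 6 = 4n+2 (n=1), it is aromatic (oxazole).
The 5-membered ring with two adjacent nitrogens (one N–H, one =N–) is planar and fully conjugated; 2 ring double bonds (4 π electrons) plus a heteroatom lone pair (2) give 6 π electrons. Since 6 = 4n+2 (n=1), it is aromatic (pyrazole).
The 6-membered ring with two nitrogens (1,3) is fully conjugated (every ring atom contributes a p orbital); 3 ring double bonds give 6 π electrons. 6 = 4(1)+2, so it is aromatic (pyrimidine).
6 of the 7 rings are aromatic. Total: 6.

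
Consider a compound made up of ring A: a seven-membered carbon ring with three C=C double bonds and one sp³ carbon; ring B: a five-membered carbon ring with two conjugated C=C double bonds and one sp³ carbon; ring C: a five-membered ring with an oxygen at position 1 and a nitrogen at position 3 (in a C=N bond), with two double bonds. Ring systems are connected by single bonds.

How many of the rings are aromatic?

1

Ring A has one sp³ carbon, so it is not fully conjugated — not aromatic (cycloheptatriene).
Ring B has one sp³ carbon, so it is not fully conjugated — not aromatic (cyclopentadiene).
Ring C has a continuous p-orbital overlap around the ring; 2 ring double bonds (4 π electrons) plus a heteroatom lone pair (2) give 6 π electrons. Since 6 = 4n+2 (n=1), ring C is aromatic (oxazole).
Aromatic: C. Total: 1.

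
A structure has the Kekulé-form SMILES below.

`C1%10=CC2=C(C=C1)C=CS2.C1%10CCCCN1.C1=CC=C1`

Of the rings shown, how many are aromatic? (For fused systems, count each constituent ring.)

2

The SMILES encodes a six-membered carbon ring with three alternating C=C double bonds, fused to a five-membered ring containing one sulfur and two C=C double bonds; a six-membered saturated ring of five carbons and one N–H nitrogen; a four-membered carbon ring with two alternating C=C double bonds.
The fused 6/5-membered bicyclic (with one sulfur) is a single π system with 9 sp² atoms and 10 π electrons from ring double bonds plus a heteroatom lone pair. 10 = 4(2)+2, so the system is aromatic and both rings count as aromatic (benzothiophene).
The 6-membered ring with one N–H has only sp³ atoms, so it is not fully conjugated — not aromatic (piperidine).
The 4-membered ring has only sp² ring atoms; a planar conformation would have a fully conjugated π system of 4 electrons. But 4 = 4(1), which is 4n not 4n+2, so it is not aromatic (cyclobutadiene) — cyclobutadiene is antiaromatic and distorts to a rectangle.
2 of the 4 rings are aromatic. Total: 2.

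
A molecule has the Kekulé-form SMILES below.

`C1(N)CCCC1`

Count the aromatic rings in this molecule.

0

The SMILES encodes a five-membered saturated carbon ring.
The 5-membered ring has only sp³ atoms, so it is not fully conjugated — not aromatic (cyclopentane).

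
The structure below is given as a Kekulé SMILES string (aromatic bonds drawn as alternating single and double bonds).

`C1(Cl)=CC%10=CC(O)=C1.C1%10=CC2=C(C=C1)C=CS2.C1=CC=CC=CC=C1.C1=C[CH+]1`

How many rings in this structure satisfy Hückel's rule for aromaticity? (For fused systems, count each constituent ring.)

The SMILES encodes a six-membered carbon ring with three alternating C=C double bonds; a six-membered carbon ring with three alternating C=C double bonds, fused to a five-membered ring containing one sulfur and two C=C double bonds; an eight-membered carbon ring with four alternating C=C double bonds; a three-membered all-carbon ring bearing a positive charge on one carbon, with one C=C double bond.
The 6-membered ring is planar and fully conjugated; 3 ring double bonds give 6 π electrons. Since 6 = 4n+2 (n=1), it is aromatic (benzene).
The fused 6/5-membered bicyclic (with one sulfur) is a single π system with 9 sp² atoms and 10 π electrons from ring double bonds plus a heteroatom lone pair. 10 = 4(2)+2, so the system is aromatic and both rings count as aromatic (benzothiophene).
The 8-membered ring has only sp² ring atoms; a planar conformation would have a fully conjugated π system of 8 electrons. But 8 = 4(2), which is 4n not 4n+2, so it is not aromatic (cyclooctatetraene) — cyclooctatetraene distorts into a non-planar tub to avoid antiaromaticity.
The 3-membered ring has a continuous p-orbital overlap around the ring; 1 ring double bond (2 π electrons) plus the carbocation's empty p orbital (0, but keeps the ring conjugated) give 2 π electrons. Since 2 = 4n+2 (n=0), it is aromatic (cyclopropenyl cation).
4 of the 5 rings are aromatic. Total: 4.

4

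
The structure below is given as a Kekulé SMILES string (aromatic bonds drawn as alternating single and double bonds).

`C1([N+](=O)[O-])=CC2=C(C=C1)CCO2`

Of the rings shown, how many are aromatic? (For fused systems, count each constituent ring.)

The SMILES encodes a six-membered carbon ring with three alternating C=C double bonds, fused to a five-membered ring containing one oxygen and two sp³ carbons.
The 6-membered ring is planar and fully conjugated; 3 ring double bonds give 6 π electrons. Since 6 = 4n+2 (n=1), it is aromatic (benzene ring).
The 5-membered ring with one oxygen has two sp³ carbons, so it is not fully conjugated — not aromatic (oxolane ring).
1 of the 2 rings is aromatic. Total: 1.

1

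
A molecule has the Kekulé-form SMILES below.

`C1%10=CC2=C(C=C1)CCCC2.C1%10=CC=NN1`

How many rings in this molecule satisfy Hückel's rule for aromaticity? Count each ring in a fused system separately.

2

The SMILES encodes a six-membered carbon ring with three alternating C=C double bonds, fused to a saturated six-membered carbon ring; a five-membered ring with two adjacent nitrogens (one bearing H, one in a double bond) and two double bonds.
The 6-membered ring is planar and fully conjugated; 3 ring double bonds give 6 π electrons. 6 = 4(1)+2, so it is aromatic (benzene ring).
The second 6-membered ring has four sp³ carbons, so it is not fully conjugated — not aromatic (cyclohexane ring).
The 5-membered ring with two adjacent nitrogens (one N–H, one =N–) is fully conjugated (every ring atom contributes a p orbital); 2 ring double bonds (4 π electrons) plus a heteroatom lone pair (2) give 6 π electrons. That satisfies 4n+2 with n=1, so it is aromatic (pyrazole).
2 of the 3 rings are aromatic. Total: 2.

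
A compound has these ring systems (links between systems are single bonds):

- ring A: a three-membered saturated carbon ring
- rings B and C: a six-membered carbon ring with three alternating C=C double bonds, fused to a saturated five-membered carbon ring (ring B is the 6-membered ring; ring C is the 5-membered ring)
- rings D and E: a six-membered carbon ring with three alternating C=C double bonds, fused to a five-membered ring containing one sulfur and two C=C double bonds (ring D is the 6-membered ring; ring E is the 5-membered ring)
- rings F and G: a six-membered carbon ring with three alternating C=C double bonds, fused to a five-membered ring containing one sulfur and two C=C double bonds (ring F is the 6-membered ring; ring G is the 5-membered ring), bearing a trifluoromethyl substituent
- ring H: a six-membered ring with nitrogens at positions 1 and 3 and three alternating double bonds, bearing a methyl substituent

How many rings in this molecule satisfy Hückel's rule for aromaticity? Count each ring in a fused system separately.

Ring A has only sp³ atoms, so it is not fully conjugated — not aromatic (cyclopropane).
Ring B is fully conjugated (every ring atom contributes a p orbital); 3 ring double bonds give 6 π electrons. 6 = 4(1)+2, so ring B is aromatic (benzene ring).
Ring C has three sp³ carbons, so it is not fully conjugated — not aromatic (cyclopentane ring).
Rings D and E form a fused bicyclic system (with one sulfur) with 9 sp² atoms and 10 π electrons from ring double bonds plus a heteroatom lone pair. 10 = 4(2)+2, so the system is aromatic and both rings count as aromatic (benzothiophene).
Rings F and G form a fused bicyclic system (with one sulfur) with 9 sp² atoms and 10 π electrons from ring double bonds plus a heteroatom lone pair. 10 = 4(2)+2, so the system is aromatic and both rings count as aromatic (benzothiophene).
Ring H has a continuous p-orbital overlap around the ring; 3 ring double bonds give 6 π electrons. That satisfies 4n+2 with n=1, so ring H is aromatic (pyrimidine).
Aromatic: B, D, E, F, G, H. Total: 6.

6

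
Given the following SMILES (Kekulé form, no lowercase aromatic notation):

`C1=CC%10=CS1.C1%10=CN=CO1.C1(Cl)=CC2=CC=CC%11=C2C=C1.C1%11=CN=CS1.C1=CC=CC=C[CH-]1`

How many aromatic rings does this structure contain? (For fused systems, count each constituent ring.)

5

The SMILES encodes a five-membered ring of four carbons and one sulfur, with two C=C double bonds; a five-membered ring with an oxygen at position 1 and a nitrogen at position 3 (in a C=N bond), with two double bonds; two fused six-membered carbon rings, each with three alternating C=C double bonds; a five-membered ring with a sulfur at position 1 and a nitrogen at position 3 (in a C=N bond), with two double bonds; a seven-membered all-carbon ring bearing a negative charge on one carbon, with three C=C double bonds.
The 5-membered ring with one sulfur has a continuous p-orbital overlap around the ring; 2 ring double bonds (4 π electrons) plus a heteroatom lone pair (2) give 6 π electrons. 6 = 4(1)+2, so it is aromatic (thiophene).
The 5-membered ring with one oxygen and one =N– is planar and fully conjugated; 2 ring double bonds (4 π electrons) plus a heteroatom lone pair (2) give 6 π electrons. That satisfies 4n+2 with n=1, so it is aromatic (oxazole).
The fused 6/6-membered bicyclic is a single π system with 10 sp² atoms and 10 π electrons from ring double bonds. 10 = 4(2)+2, so the system is aromatic and both rings count as aromatic (naphthalene).
The 5-membered ring with one sulfur and one =N– has a continuous p-orbital overlap around the ring; 2 ring double bonds (4 π electrons) plus a heteroatom lone pair (2) give 6 π electrons. 6 = 4(1)+2, so it is aromatic (thiazole).
The 7-membered ring has only sp² ring atoms; a planar conformation would have a fully conjugated π system of 8 electrons. But 8 = 4(2), which is 4n not 4n+2, so it is not aromatic (cycloheptatrienyl anion).
5 of the 6 rings are aromatic. Total: 5.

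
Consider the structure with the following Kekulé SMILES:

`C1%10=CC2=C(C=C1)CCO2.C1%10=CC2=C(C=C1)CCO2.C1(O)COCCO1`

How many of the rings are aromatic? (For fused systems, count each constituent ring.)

The SMILES encodes a six-membered carbon ring with three alternating C=C double bonds, fused to a five-membered ring containing one oxygen and two sp³ carbons; a six-membered carbon ring with three alternating C=C double bonds, fused to a five-membered ring containing one oxygen and two sp³ carbons; a six-membered saturated ring with oxygens at positions 1 and 4.
The 6-membered ring is fully conjugated (every ring atom contributes a p orbital); 3 ring double bonds give 6 π electrons. Since 6 = 4n+2 (n=1), it is aromatic (benzene ring).
The 5-membered ring with one oxygen has two sp³ carbons, so it is not fully conjugated — not aromatic (oxolane ring).
The second 6-membered ring is fully conjugated (every ring atom contributes a p orbital); 3 ring double bonds give 6 π electrons. Since 6 = 4n+2 (n=1), it is aromatic (benzene ring).
The second 5-membered ring with one oxygen has two sp³ carbons, so it is not fully conjugated — not aromatic (oxolane ring).
The 6-membered ring with two oxygens (1,4) has only sp³ atoms, so it is not fully conjugated — not aromatic (1,4-dioxane).
2 of the 5 rings are aromatic. Total: 2.

2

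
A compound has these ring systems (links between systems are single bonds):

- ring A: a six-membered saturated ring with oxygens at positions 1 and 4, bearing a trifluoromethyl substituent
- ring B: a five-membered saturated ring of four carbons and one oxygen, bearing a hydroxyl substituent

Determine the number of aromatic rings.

0

Ring A has only sp³ atoms, so it is not fully conjugated — not aromatic (1,4-dioxane).
Ring B has only sp³ atoms, so it is not fully conjugated — not aromatic (tetrahydrofuran).
No ring is aromatic. Total: 0.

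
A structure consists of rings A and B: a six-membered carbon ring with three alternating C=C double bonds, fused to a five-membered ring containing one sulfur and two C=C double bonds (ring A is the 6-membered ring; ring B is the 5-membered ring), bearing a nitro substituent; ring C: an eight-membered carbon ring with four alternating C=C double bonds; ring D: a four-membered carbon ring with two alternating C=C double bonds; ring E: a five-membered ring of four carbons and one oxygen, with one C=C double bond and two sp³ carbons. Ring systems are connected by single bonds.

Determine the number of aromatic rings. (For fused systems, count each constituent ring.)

Rings A and B form a fused bicyclic system (with one sulfur) with 9 sp² atoms and 10 π electrons from ring double bonds plus a heteroatom lone pair. 10 = 4(2)+2, so the system is aromatic and both rings count as aromatic (benzothiophene).
Ring C has only sp² ring atoms; a planar conformation would have a fully conjugated π system of 8 electrons. But 8 = 4(2), which is 4n not 4n+2, so ring C is not aromatic (cyclooctatetraene) — cyclooctatetraene distorts into a non-planar tub to avoid antiaromaticity.
Ring D has only sp² ring atoms; a planar conformation would have a fully conjugated π system of 4 electrons. But 4 = 4(1), which is 4n not 4n+2, so ring D is not aromatic (cyclobutadiene) — cyclobutadiene is antiaromatic and distorts to a rectangle.
Ring E has two sp³ carbons, so it is not fully conjugated — not aromatic (2,3-dihydrofuran).
Aromatic: A, B. Total: 2.

2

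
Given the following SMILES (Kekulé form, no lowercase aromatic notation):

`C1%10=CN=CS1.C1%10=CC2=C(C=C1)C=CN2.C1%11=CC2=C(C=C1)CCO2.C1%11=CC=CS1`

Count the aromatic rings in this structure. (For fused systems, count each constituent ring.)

5

The SMILES encodes a five-membered ring with a sulfur at position 1 and a nitrogen at position 3 (in a C=N bond), with two double bonds; a six-membered carbon ring with three alternating C=C double bonds, fused to a five-membered ring containing one N–H nitrogen and two C=C double bonds; a six-membered carbon ring with three alternating C=C double bonds, fused to a five-membered ring containing one oxygen and two sp³ carbons; a five-membered ring of four carbons and one sulfur, with two C=C double bonds.
The 5-membered ring with one sulfur and one =N– is fully conjugated (every ring atom contributes a p orbital); 2 ring double bonds (4 π electrons) plus a heteroatom lone pair (2) give 6 π electrons. 6 = 4(1)+2, so it is aromatic (thiazole).
The fused 6/5-membered bicyclic (with one N–H) is a single π system with 9 sp² atoms and 10 π electrons from ring double bonds plus a heteroatom lone pair. 10 = 4(2)+2, so the system is aromatic and both rings count as aromatic (indole).
The 6-membered ring has a continuous p-orbital overlap around the ring; 3 ring double bonds give 6 π electrons. That satisfies 4n+2 with n=1, so it is aromatic (benzene ring).
The 5-membered ring with one oxygen has two sp³ carbons, so it is not fully conjugated — not aromatic (oxolane ring).
The 5-membered ring with one sulfur has a continuous p-orbital overlap around the ring; 2 ring double bonds (4 π electrons) plus a heteroatom lone pair (2) give 6 π electrons. That satisfies 4n+2 with n=1, so it is aromatic (thiophene).
5 of the 6 rings are aromatic. Total: 5.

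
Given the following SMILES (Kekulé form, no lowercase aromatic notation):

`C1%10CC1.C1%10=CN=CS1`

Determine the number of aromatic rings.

The SMILES encodes a three-membered saturated carbon ring; a five-membered ring with a sulfur at position 1 and a nitrogen at position 3 (in a C=N bond), with two double bonds.
The 3-membered ring has only sp³ atoms, so it is not fully conjugated — not aromatic (cyclopropane).
The 5-membered ring with one sulfur and one =N– is planar and fully conjugated; 2 ring double bonds (4 π electrons) plus a heteroatom lone pair (2) give 6 π electrons. 6 = 4(1)+2, so it is aromatic (thiazole).
1 of the 2 rings is aromatic. Total: 1.

1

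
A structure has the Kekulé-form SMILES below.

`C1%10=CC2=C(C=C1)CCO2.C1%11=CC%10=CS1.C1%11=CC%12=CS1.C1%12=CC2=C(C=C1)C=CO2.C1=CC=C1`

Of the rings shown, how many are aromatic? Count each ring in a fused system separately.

5

The SMILES encodes a six-membered carbon ring with three alternating C=C double bonds, fused to a five-membered ring containing one oxygen and two sp³ carbons; a five-membered ring of four carbons and one sulfur, with two C=C double bonds; a five-membered ring of four carbons and one sulfur, with two C=C double bonds; a six-membered carbon ring with three alternating C=C double bonds, fused to a five-membered ring containing one oxygen and two C=C double bonds; a four-membered carbon ring with two alternating C=C double bonds.
The 6-membered ring is planar and fully conjugated; 3 ring double bonds give 6 π electrons. Since 6 = 4n+2 (n=1), it is aromatic (benzene ring).
The 5-membered ring with one oxygen has two sp³ carbons, so it is not fully conjugated — not aromatic (oxolane ring).
The 5-membered ring with one sulfur is fully conjugated (every ring atom contributes a p orbital); 2 ring double bonds (4 π electrons) plus a heteroatom lone pair (2) give 6 π electrons. That satisfies 4n+2 with n=1, so it is aromatic (thiophene).
The second 5-membered ring with one sulfur is planar and fully conjugated; 2 ring double bonds (4 π electrons) plus a heteroatom lone pair (2) give 6 π electrons. 6 = 4(1)+2, so it is aromatic (thiophene).
The fused 6/5-membered bicyclic (with one oxygen) is a single π system with 9 sp² atoms and 10 π electrons from ring double bonds plus a heteroatom lone pair. 10 = 4(2)+2, so the system is aromatic and both rings count as aromatic (benzofuran).
The 4-membered ring has only sp² ring atoms; a planar conformation would have a fully conjugated π system of 4 electrons. But 4 = 4(1), which is 4n not 4n+2, so it is not aromatic (cyclobutadiene) — cyclobutadiene is antiaromatic and distorts to a rectangle.
5 of the 7 rings are aromatic. Total: 5.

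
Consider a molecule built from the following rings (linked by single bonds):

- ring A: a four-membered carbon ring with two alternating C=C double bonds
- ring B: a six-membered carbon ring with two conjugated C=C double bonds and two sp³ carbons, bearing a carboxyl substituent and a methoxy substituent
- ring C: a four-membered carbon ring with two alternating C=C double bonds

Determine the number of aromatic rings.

0

Ring A has only sp² ring atoms; a planar conformation would have a fully conjugated π system of 4 electrons. But 4 = 4(1), which is 4n not 4n+2, so ring A is not aromatic (cyclobutadiene) — cyclobutadiene is antiaromatic and distorts to a rectangle.
Ring B has two sp³ carbons, so it is not fully conjugated — not aromatic (1,3-cyclohexadiene).
Ring C has only sp² ring atoms; a planar conformation would have a fully conjugated π system of 4 electrons. But 4 = 4(1), which is 4n not 4n+2, so ring C is not aromatic (cyclobutadiene) — cyclobutadiene is antiaromatic and distorts to a rectangle.
No ring is aromatic. Total: 0.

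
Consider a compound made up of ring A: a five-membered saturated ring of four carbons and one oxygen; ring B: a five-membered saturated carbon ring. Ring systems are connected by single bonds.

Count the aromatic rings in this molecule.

0

Ring A has only sp³ atoms, so it is not fully conjugated — not aromatic (tetrahydrofuran).
Ring B has only sp³ atoms, so it is not fully conjugated — not aromatic (cyclopentane).
No ring is aromatic. Total: 0.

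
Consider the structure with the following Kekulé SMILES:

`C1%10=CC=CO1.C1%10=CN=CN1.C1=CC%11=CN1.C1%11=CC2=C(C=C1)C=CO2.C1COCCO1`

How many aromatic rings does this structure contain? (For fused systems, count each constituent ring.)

The SMILES encodes a five-membered ring of four carbons and one oxygen, with two C=C double bonds; a five-membered ring with nitrogens at positions 1 and 3 (one bearing H, one in a C=N bond) and two double bonds; a five-membered ring of four carbons and one nitrogen bearing a hydrogen, with two C=C double bonds; a six-membered carbon ring with three alternating C=C double bonds, fused to a five-membered ring containing one oxygen and two C=C double bonds; a six-membered saturated ring with oxygens at positions 1 and 4.
The 5-membered ring with one oxygen has a continuous p-orbital overlap around the ring; 2 ring double bonds (4 π electrons) plus a heteroatom lone pair (2) give 6 π electrons. 6 = 4(1)+2, so it is aromatic (furan).
The 5-membered ring with two nitrogens (one N–H, one =N–) is planar and fully conjugated; 2 ring double bonds (4 π electrons) plus a heteroatom lone pair (2) give 6 π electrons. Since 6 = 4n+2 (n=1), it is aromatic (imidazole).
The 5-membered ring with one N–H has a continuous p-orbital overlap around the ring; 2 ring double bonds (4 π electrons) plus a heteroatom lone pair (2) give 6 π electrons. That satisfies 4n+2 with n=1, so it is aromatic (pyrrole).
The fused 6/5-membered bicyclic (with one oxygen) is a single π system with 9 sp² atoms and 10 π electrons from ring double bonds plus a heteroatom lone pair. 10 = 4(2)+2, so the system is aromatic and both rings count as aromatic (benzofuran).
The 6-membered ring with two oxygens (1,4) has only sp³ atoms, so it is not fully conjugated — not aromatic (1,4-dioxane).
5 of the 6 rings are aromatic. Total: 5.

5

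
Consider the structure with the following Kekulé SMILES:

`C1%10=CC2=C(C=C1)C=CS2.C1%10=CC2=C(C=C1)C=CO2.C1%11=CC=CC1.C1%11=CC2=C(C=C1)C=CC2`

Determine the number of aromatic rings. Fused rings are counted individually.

The SMILES encodes a six-membered carbon ring with three alternating C=C double bonds, fused to a five-membered ring containing one sulfur and two C=C double bonds; a six-membered carbon ring with three alternating C=C double bonds, fused to a five-membered ring containing one oxygen and two C=C double bonds; a five-membered carbon ring with two conjugated C=C double bonds and one sp³ carbon; a six-membered carbon ring with three alternating C=C double bonds, fused to a five-membered carbon ring containing one C=C double bond and one sp³ carbon.
The fused 6/5-membered bicyclic (with one sulfur) is a single π system with 9 sp² atoms and 10 π electrons from ring double bonds plus a heteroatom lone pair. 10 = 4(2)+2, so the system is aromatic and both rings count as aromatic (benzothiophene).
The fused 6/5-membered bicyclic (with one oxygen) is a single π system with 9 sp² atoms and 10 π electrons from ring double bonds plus a heteroatom lone pair. 10 = 4(2)+2, so the system is aromatic and both rings count as aromatic (benzofuran).
The 5-membered ring has one sp³ carbon, so it is not fully conjugated — not aromatic (cyclopentadiene).
The 6-membered ring is planar and fully conjugated; 3 ring double bonds give 6 π electrons. Since 6 = 4n+2 (n=1), it is aromatic (benzene ring).
The second 5-membered ring has one sp³ carbon, so it is not fully conjugated — not aromatic (cyclopentene ring).
5 of the 7 rings are aromatic. Total: 5.

5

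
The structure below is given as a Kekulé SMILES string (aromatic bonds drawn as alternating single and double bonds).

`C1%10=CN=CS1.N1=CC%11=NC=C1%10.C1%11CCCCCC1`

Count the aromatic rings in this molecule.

2

The SMILES encodes a five-membered ring with a sulfur at position 1 and a nitrogen at position 3 (in a C=N bond), with two double bonds; a six-membered ring with nitrogens at positions 1 and 4 and three alternating double bonds; a seven-membered saturated carbon ring.
The 5-membered ring with one sulfur and one =N– has a continuous p-orbital overlap around the ring; 2 ring double bonds (4 π electrons) plus a heteroatom lone pair (2) give 6 π electrons. 6 = 4(1)+2, so it is aromatic (thiazole).
The 6-membered ring with two nitrogens (1,4) has a continuous p-orbital overlap around the ring; 3 ring double bonds give 6 π electrons. Since 6 = 4n+2 (n=1), it is aromatic (pyrazine).
The 7-membered ring has only sp³ atoms, so it is not fully conjugated — not aromatic (cycloheptane).
2 of the 3 rings are aromatic. Total: 2.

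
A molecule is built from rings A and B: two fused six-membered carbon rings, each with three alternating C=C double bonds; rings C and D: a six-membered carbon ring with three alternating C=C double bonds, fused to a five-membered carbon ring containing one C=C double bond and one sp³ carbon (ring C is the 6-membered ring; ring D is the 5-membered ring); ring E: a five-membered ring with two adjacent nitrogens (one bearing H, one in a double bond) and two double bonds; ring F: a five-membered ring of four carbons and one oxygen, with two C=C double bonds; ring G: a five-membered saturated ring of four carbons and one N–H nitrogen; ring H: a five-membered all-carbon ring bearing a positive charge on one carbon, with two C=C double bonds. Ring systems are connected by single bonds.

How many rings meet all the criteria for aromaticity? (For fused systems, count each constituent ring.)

5

Rings A and B form a fused bicyclic system with 10 sp² atoms and 10 π electrons from ring double bonds. 10 = 4(2)+2, so the system is aromatic and both rings count as aromatic (naphthalene).
Ring C has a continuous p-orbital overlap around the ring; 3 ring double bonds give 6 π electrons. 6 = 4(1)+2, so ring C is aromatic (benzene ring).
Ring D has one sp³ carbon, so it is not fully conjugated — not aromatic (cyclopentene ring).
Ring E has a continuous p-orbital overlap around the ring; 2 ring double bonds (4 π electrons) plus a heteroatom lone pair (2) give 6 π electrons. That satisfies 4n+2 with n=1, so ring E is aromatic (pyrazole).
Ring F is planar and fully conjugated; 2 ring double bonds (4 π electrons) plus a heteroatom lone pair (2) give 6 π electrons. 6 = 4(1)+2, so ring F is aromatic (furan).
Ring G has only sp³ atoms, so it is not fully conjugated — not aromatic (pyrrolidine).
Ring H has only sp² ring atoms; a planar conformation would have a fully conjugated π system of 4 electrons. But 4 = 4(1), which is 4n not 4n+2, so ring H is not aromatic (cyclopentadienyl cation).
Aromatic: A, B, C, E, F. Total: 5.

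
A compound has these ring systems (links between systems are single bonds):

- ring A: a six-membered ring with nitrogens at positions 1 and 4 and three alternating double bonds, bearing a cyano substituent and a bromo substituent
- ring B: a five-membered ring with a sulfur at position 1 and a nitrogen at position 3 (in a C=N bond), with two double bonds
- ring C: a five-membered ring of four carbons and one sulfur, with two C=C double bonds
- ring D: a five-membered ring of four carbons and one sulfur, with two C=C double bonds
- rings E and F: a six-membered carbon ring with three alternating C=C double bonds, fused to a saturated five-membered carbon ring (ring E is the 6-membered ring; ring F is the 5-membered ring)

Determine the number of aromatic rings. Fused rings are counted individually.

Ring A is fully conjugated (every ring atom contributes a p orbital); 3 ring double bonds give 6 π electrons. Since 6 = 4n+2 (n=1), ring A is aromatic (pyrazine).
Ring B is planar and fully conjugated; 2 ring double bonds (4 π electrons) plus a heteroatom lone pair (2) give 6 π electrons. That satisfies 4n+2 with n=1, so ring B is aromatic (thiazole).
Ring C is fully conjugated (every ring atom contributes a p orbital); 2 ring double bonds (4 π electrons) plus a heteroatom lone pair (2) give 6 π electrons. Since 6 = 4n+2 (n=1), ring C is aromatic (thiophene).
Ring D is fully conjugated (every ring atom contributes a p orbital); 2 ring double bonds (4 π electrons) plus a heteroatom lone pair (2) give 6 π electrons. 6 = 4(1)+2, so ring D is aromatic (thiophene).
Ring E is fully conjugated (every ring atom contributes a p orbital); 3 ring double bonds give 6 π electrons. 6 = 4(1)+2, so ring E is aromatic (benzene ring).
Ring F has three sp³ carbons, so it is not fully conjugated — not aromatic (cyclopentane ring).
Aromatic: A, B, C, D, E. Total: 5.

5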